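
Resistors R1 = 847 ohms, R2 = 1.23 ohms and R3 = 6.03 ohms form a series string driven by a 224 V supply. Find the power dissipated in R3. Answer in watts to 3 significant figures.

Series elements share the same current, so find I first, then use P = I²R.
R_total = 847 + 1.23 + 6.03 = 854.3 Ω
I = V / R_total = 224 / 854.3 = 0.2622 A
P_R3 = I² × R3 = (0.2622)² × 6.03 = 0.4146 W

0.415 W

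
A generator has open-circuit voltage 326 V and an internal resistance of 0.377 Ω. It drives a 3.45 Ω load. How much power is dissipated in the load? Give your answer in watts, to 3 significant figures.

25000 W

Load and internal resistance form a series loop — compute the loop current, then the load power via I²R.
I = ε / (r + R) = 326 / (0.377 + 3.45) = 85.18 A
P_load = I² R = (85.18)² × 3.45 = 25030 W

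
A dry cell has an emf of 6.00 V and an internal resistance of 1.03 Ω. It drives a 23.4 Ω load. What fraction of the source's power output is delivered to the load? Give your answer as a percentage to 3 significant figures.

Both r and R carry the same current, so the power split is just the resistance split: η = R/(R+r).
η = R / (R + r) = 23.4 / (23.4 + 1.03) = 0.9578

95.8 %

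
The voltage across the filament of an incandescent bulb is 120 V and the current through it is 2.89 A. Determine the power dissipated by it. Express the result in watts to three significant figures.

347 W

Both the voltage across and the current through the element are known, so P = V I applies directly.
P = 120 V × 2.890 A = 346.8 W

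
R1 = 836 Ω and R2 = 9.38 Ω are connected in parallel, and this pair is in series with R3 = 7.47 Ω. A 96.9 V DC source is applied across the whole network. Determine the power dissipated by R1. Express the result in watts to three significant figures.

3.45 W

Combine R1 and R2 into their parallel equivalent first, reducing the network to two series resistors.
R_p = (836×9.38)/(836+9.38) = 9.276 Ω
R_total = R_p + 7.47 = 9.276 + 7.47 = 16.75 Ω
I = V / R_total = 96.9 / 16.75 = 5.786 A
Voltage across the parallel pair: V_p = I × R_p = 5.786 × 9.276 = 53.67 V
R1 has V_p across it, so P = V_p²/R1.
P_R1 = (53.67)² / 836 = 3.446 W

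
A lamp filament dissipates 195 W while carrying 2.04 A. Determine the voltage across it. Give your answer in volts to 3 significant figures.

Inverting the appropriate power form: V = P / I.
V = 195 / 2.040 = 95.59 V

95.6 V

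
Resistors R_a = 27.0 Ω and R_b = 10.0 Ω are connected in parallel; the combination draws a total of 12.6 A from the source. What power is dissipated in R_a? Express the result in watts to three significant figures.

313 W

Only the total current is stated, so first find the parallel equivalent to get the voltage across the combination.
1/R_eq = 1/27.0 + 1/10.0 ⇒ R_eq = 7.297 Ω
V = I_total × R_eq = 12.60 × 7.297 = 91.95 V
P_R_a = V² / R_a = (91.95)² / 27.0 = 313.1 W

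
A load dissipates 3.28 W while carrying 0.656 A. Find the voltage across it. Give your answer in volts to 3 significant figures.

The two known quantities fix the third via V = P / I.
V = 3.28 / 0.6560 = 5.000 V

5.00 V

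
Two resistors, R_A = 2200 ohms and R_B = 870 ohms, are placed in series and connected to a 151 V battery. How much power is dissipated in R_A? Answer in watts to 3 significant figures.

In a series string the same current flows through every resistor — find that current, then P = I²R for the one we want.
R_total = 2200 + 870 = 3070 Ω
I = V / R_total = 151 / 3070 = 0.04919 A
P_R_A = I² × R_A = (0.04919)² × 2200 = 5.322 W

5.32 W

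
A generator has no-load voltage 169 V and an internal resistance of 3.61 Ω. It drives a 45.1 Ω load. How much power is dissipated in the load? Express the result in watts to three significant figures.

Find the circuit current first, then P = I²R for the load (series elements share I).
I = ε / (r + R) = 169 / (3.61 + 45.1) = 3.470 A
P_load = I² R = (3.470)² × 45.1 = 542.9 W

543 W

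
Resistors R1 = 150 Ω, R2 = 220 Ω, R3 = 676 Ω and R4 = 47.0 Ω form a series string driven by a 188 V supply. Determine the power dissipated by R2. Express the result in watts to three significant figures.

The current is common to all series resistors; compute it, then apply P = I²R for the target.
R_total = 150 + 220 + 676 + 47.0 = 1093 Ω
I = V / R_total = 188 / 1093 = 0.1720 A
P_R2 = I² × R2 = (0.1720)² × 220 = 6.509 W

6.51 W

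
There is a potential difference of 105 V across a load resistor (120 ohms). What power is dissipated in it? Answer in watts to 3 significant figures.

91.9 W

V and R are stated; P = V²/R avoids computing the current.
P = (105 V)² / 120 Ω = 91.88 W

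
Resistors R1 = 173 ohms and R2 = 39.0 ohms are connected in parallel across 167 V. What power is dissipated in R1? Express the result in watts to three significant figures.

161 W

Each parallel branch sees the full supply voltage, so P = V²/R applies directly to the target branch.
P_R1 = V² / R1 = (167)² / 173 Ω = 161.2 W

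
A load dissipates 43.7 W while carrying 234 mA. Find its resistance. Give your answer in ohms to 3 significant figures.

798 Ω

Rearranging the power relation for the two known quantities gives R = P / I².
R = 43.7 / (0.2340)² = 798.1 Ω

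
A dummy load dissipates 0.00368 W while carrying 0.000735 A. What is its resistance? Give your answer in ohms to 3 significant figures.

6810 Ω

Rearranging the power relation for the two known quantities gives R = P / I².
R = 0.00368 / (0.0007350)² = 6812 Ω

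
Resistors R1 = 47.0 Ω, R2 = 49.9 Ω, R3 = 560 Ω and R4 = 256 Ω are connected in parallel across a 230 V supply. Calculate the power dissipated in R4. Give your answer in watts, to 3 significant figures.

207 W

R4 sits directly across the source, so P = V²/R with V = 230 V.
P_R4 = V² / R4 = (230)² / 256 Ω = 206.6 W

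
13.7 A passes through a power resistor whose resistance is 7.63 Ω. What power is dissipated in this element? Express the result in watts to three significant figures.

With I and R stated, P = I²R applies in one step.
P = (13.70 A)² × 7.63 Ω = 1432 W

1430 W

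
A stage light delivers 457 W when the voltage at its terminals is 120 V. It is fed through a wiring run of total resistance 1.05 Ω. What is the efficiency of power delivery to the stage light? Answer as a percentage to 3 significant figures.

I = P / V = 457 / 120 = 3.808 A through the wiring run.
P_line = I² R_line = (3.808)² × 1.05 = 15.23 W
P_source = P_load + P_line = 457.0 + 15.23 = 472.2 W
η = P_load / P_source = 457.0 / 472.2 = 0.9678

96.8 %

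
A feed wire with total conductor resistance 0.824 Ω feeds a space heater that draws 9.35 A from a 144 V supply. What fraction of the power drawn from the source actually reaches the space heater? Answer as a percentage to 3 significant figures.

The feed wire carries the full 9.35 A.
P_line = I² R_line = (9.350)² × 0.824 = 72.04 W
P_source = V I = 144 × 9.350 = 1346 W; P_load = 1274 W
η = P_load / P_source = 1274 / 1346 = 0.9465

94.6 %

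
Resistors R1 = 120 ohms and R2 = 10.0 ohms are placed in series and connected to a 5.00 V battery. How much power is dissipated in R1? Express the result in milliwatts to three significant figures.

178 mW

Every series element carries the same I. Get I from the total resistance, then P = I² × R1.
R_total = 120 + 10.0 = 130.0 Ω
I = V / R_total = 5.00 / 130.0 = 0.03846 A
P_R1 = I² × R1 = (0.03846)² × 120 = 0.1775 W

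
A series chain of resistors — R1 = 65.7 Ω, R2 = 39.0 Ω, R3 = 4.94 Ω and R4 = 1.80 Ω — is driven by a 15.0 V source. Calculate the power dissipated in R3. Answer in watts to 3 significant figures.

0.0895 W

Series elements share the same current, so find I first, then use P = I²R.
R_total = 65.7 + 39.0 + 4.94 + 1.80 = 111.4 Ω
I = V / R_total = 15.0 / 111.4 = 0.1346 A
P_R3 = I² × R3 = (0.1346)² × 4.94 = 0.08950 W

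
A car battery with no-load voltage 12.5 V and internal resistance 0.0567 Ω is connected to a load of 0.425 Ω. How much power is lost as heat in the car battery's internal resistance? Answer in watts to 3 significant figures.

38.2 W

The source's internal resistance is just another series element carrying I; its dissipation is I²r.
I = ε / (r + R) = 12.5 / (0.0567 + 0.425) = 25.95 A
P_int = I² r = (25.95)² × 0.0567 = 38.18 W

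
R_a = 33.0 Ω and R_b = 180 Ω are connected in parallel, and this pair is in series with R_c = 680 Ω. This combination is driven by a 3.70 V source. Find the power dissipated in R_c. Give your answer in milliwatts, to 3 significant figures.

18.6 mW

Combine R_a and R_b into their parallel equivalent first, reducing the network to two series resistors.
R_p = (33.0×180)/(33.0+180) = 27.89 Ω
R_total = R_p + 680 = 27.89 + 680 = 707.9 Ω
I = V / R_total = 3.70 / 707.9 = 0.005227 A
All the supply current flows through R_c; use P = I²R_c.
P_R_c = (0.005227)² × 680 = 0.01858 W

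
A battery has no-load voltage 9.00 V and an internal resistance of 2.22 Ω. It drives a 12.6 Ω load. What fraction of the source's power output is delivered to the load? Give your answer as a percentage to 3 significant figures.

85.0 %

The source delivers εI, of which I²R reaches the load and I²r is lost; since I is common, η = R/(R+r).
η = R / (R + r) = 12.6 / (12.6 + 2.22) = 0.8502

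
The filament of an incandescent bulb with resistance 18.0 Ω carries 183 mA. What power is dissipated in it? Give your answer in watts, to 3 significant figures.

0.603 W

With I and R stated, P = I²R applies in one step.
P = (0.1830 A)² × 18.0 Ω = 0.6028 W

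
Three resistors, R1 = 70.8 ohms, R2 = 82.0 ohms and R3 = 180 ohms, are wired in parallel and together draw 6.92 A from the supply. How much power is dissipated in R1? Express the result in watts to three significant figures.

Only the total current is stated, so first find the parallel equivalent to get the voltage across the combination.
1/R_eq = 1/70.8 + 1/82.0 + 1/180 ⇒ R_eq = 31.37 Ω
V = I_total × R_eq = 6.920 × 31.37 = 217.1 V
P_R1 = V² / R1 = (217.1)² / 70.8 = 665.7 W

666 W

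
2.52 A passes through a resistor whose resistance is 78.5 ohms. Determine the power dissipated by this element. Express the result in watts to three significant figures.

499 W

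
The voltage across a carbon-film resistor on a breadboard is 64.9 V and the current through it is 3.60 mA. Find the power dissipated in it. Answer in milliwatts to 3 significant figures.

234 mW

V and I are known directly — P = V I, no intermediate step needed.
P = 64.9 V × 0.003600 A = 0.2336 W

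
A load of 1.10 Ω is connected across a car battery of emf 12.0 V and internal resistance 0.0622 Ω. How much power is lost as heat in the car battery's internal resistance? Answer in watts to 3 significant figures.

The source's internal resistance is just another series element carrying I; its dissipation is I²r.
I = ε / (r + R) = 12.0 / (0.0622 + 1.10) = 10.33 A
P_int = I² r = (10.33)² × 0.0622 = 6.631 W

6.63 W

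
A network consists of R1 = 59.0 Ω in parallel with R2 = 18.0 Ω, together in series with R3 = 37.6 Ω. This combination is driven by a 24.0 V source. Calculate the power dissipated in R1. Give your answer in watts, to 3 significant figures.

First find R_p for the parallel pair, then treat R_p + R3 as a series loop.
R_p = (59.0×18.0)/(59.0+18.0) = 13.79 Ω
R_total = R_p + 37.6 = 13.79 + 37.6 = 51.39 Ω
I = V / R_total = 24.0 / 51.39 = 0.4670 A
Voltage across the parallel pair: V_p = I × R_p = 0.4670 × 13.79 = 6.441 V
Use P = V²/R for R1 with V = V_p.
P_R1 = (6.441)² / 59.0 = 0.7031 W

0.703 W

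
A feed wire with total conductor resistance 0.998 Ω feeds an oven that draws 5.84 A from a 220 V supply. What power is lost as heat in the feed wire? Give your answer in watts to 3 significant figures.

34.0 W

The feed wire and load are in series, so the same current flows in both; the loss is I²R_line.
The feed wire carries the full 5.84 A.
P_line = I² R_line = (5.840)² × 0.998 = 34.04 W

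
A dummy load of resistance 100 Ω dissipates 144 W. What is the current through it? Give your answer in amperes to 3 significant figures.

1.20 A

From P = V I = I²R = V²/R, with the two given quantities we get I = √(P / R).
I = √(144 / 100) = 1.200 A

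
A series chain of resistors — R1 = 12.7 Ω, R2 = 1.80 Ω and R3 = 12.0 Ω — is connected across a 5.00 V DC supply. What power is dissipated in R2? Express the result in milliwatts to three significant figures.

64.1 mW

Since the resistors are in series they all carry the loop current I = V/R_total; the power in any one is I²R.
R_total = 12.7 + 1.80 + 12.0 = 26.50 Ω
I = V / R_total = 5.00 / 26.50 = 0.1887 A
P_R2 = I² × R2 = (0.1887)² × 1.80 = 0.06408 W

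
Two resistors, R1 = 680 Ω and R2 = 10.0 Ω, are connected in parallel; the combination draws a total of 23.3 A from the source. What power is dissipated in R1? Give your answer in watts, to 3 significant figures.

We need the common branch voltage; get it from I_total × R_eq, then P = V²/R for the branch.
1/R_eq = 1/680 + 1/10.0 ⇒ R_eq = 9.855 Ω
V = I_total × R_eq = 23.30 × 9.855 = 229.6 V
P_R1 = V² / R1 = (229.6)² / 680 = 77.54 W

77.5 W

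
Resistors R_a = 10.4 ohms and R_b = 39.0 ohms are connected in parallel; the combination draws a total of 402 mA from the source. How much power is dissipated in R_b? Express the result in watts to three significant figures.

Parallel branches share V, not I — compute V via R_eq, then use V²/R for the target branch.
1/R_eq = 1/10.4 + 1/39.0 ⇒ R_eq = 8.211 Ω
V = I_total × R_eq = 0.4020 × 8.211 = 3.301 V
P_R_b = V² / R_b = (3.301)² / 39.0 = 0.2793 W

0.279 W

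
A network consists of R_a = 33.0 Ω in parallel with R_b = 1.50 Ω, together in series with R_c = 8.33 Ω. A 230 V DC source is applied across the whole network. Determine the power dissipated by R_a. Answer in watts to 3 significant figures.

34.6 W

First find R_p for the parallel pair, then treat R_p + R_c as a series loop.
R_p = (33.0×1.50)/(33.0+1.50) = 1.435 Ω
R_total = R_p + 8.33 = 1.435 + 8.33 = 9.765 Ω
I = V / R_total = 230 / 9.765 = 23.55 A
Voltage across the parallel pair: V_p = I × R_p = 23.55 × 1.435 = 33.79 V
R_a has V_p across it, so P = V_p²/R_a.
P_R_a = (33.79)² / 33.0 = 34.61 W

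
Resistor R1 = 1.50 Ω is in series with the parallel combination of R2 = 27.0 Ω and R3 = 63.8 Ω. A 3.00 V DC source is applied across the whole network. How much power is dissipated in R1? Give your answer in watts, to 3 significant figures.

Replace R2 and R3 with their parallel equivalent so the circuit becomes R1 in series with R_p.
R_p = (27.0×63.8)/(27.0+63.8) = 18.97 Ω
R_total = 1.50 + 18.97 = 20.47 Ω
I = V / R_total = 3.00 / 20.47 = 0.1465 A
R1 carries the full series current, so P = I²R.
P_R1 = (0.1465)² × 1.50 = 0.03221 W

0.0322 W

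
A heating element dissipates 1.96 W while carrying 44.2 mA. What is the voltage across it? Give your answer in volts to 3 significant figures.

44.3 V

Inverting the appropriate power form: V = P / I.
V = 1.96 / 0.04420 = 44.34 V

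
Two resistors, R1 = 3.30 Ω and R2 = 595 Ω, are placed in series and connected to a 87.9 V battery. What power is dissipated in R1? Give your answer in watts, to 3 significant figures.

In a series string the same current flows through every resistor — find that current, then P = I²R for the one we want.
R_total = 3.30 + 595 = 598.3 Ω
I = V / R_total = 87.9 / 598.3 = 0.1469 A
P_R1 = I² × R1 = (0.1469)² × 3.30 = 0.07123 W

0.0712 W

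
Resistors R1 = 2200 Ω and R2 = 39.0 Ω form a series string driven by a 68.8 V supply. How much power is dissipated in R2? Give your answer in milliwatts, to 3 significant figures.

Series elements share the same current, so find I first, then use P = I²R.
R_total = 2200 + 39.0 = 2239 Ω
I = V / R_total = 68.8 / 2239 = 0.03073 A
P_R2 = I² × R2 = (0.03073)² × 39.0 = 0.03682 W

36.8 mW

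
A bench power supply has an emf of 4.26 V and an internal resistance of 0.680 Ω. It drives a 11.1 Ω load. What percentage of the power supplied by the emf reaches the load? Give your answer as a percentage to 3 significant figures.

Both r and R carry the same current, so the power split is just the resistance split: η = R/(R+r).
η = R / (R + r) = 11.1 / (11.1 + 0.680) = 0.9423

94.2 %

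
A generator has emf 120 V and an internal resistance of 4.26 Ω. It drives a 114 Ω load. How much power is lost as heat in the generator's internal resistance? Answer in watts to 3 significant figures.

The internal resistance carries the same current as the load; P_int = I²r.
I = ε / (r + R) = 120 / (4.26 + 114) = 1.015 A
P_int = I² r = (1.015)² × 4.26 = 4.386 W

4.39 W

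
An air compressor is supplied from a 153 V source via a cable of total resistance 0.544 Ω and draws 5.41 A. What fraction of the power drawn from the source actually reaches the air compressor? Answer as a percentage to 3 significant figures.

The cable carries the full 5.41 A.
P_line = I² R_line = (5.410)² × 0.544 = 15.92 W
P_source = V I = 153 × 5.410 = 827.7 W; P_load = 811.8 W
η = P_load / P_source = 811.8 / 827.7 = 0.9808

98.1 %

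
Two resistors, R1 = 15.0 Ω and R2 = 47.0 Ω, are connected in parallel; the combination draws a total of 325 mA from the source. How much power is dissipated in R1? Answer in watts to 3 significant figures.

Only the total current is stated, so first find the parallel equivalent to get the voltage across the combination.
1/R_eq = 1/15.0 + 1/47.0 ⇒ R_eq = 11.37 Ω
V = I_total × R_eq = 0.3250 × 11.37 = 3.696 V
P_R1 = V² / R1 = (3.696)² / 15.0 = 0.9105 W

0.910 W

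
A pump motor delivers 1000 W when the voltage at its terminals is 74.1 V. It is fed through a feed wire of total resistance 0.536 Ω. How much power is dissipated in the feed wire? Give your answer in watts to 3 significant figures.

The feed wire and load are in series, so the same current flows in both; the loss is I²R_line.
I = P / V = 1000 / 74.1 = 13.50 A through the feed wire.
P_line = I² R_line = (13.50)² × 0.536 = 97.62 W

97.6 W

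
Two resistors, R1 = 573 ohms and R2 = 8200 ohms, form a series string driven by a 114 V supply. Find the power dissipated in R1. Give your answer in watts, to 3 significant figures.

0.0968 W

In a series string the same current flows through every resistor — find that current, then P = I²R for the one we want.
R_total = 573 + 8200 = 8773 Ω
I = V / R_total = 114 / 8773 = 0.01299 A
P_R1 = I² × R1 = (0.01299)² × 573 = 0.09675 W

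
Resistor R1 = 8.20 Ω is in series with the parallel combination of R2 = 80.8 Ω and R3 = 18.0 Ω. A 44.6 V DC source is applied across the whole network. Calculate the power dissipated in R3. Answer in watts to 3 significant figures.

First combine the parallel branches into one equivalent R_p, then R1 + R_p is a series pair.
R_p = (80.8×18.0)/(80.8+18.0) = 14.72 Ω
R_total = 8.20 + 14.72 = 22.92 Ω
I = V / R_total = 44.6 / 22.92 = 1.946 A
Voltage across the parallel pair: V_p = I × R_p = 1.946 × 14.72 = 28.64 V
R3 sees V_p directly, so P = V_p² / R3.
P_R3 = (28.64)² / 18.0 = 45.58 W

45.6 W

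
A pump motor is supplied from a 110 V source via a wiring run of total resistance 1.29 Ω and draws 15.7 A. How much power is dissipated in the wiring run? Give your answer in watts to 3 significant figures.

Line loss is just I²R for the cable — we know both I and R_line directly.
The wiring run carries the full 15.7 A.
P_line = I² R_line = (15.70)² × 1.29 = 318.0 W

318 W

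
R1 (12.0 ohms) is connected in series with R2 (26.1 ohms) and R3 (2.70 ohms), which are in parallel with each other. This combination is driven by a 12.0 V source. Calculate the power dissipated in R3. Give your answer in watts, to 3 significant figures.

1.53 W

Reduce the parallel pair to R_p first; the network is then a simple series string.
R_p = (26.1×2.70)/(26.1+2.70) = 2.447 Ω
R_total = 12.0 + 2.447 = 14.45 Ω
I = V / R_total = 12.0 / 14.45 = 0.8306 A
Voltage across the parallel pair: V_p = I × R_p = 0.8306 × 2.447 = 2.032 V
With V_p across R3, its power is V_p²/R3.
P_R3 = (2.032)² / 2.70 = 1.530 W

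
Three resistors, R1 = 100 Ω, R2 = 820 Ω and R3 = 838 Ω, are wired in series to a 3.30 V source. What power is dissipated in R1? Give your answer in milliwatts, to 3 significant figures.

In a series string the same current flows through every resistor — find that current, then P = I²R for the one we want.
R_total = 100 + 820 + 838 = 1758 Ω
I = V / R_total = 3.30 / 1758 = 0.001877 A
P_R1 = I² × R1 = (0.001877)² × 100 = 0.0003524 W

0.352 mW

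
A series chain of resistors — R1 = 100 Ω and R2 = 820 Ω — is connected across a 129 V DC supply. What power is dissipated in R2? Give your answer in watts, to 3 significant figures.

16.1 W

Series elements share the same current, so find I first, then use P = I²R.
R_total = 100 + 820 = 920.0 Ω
I = V / R_total = 129 / 920.0 = 0.1402 A
P_R2 = I² × R2 = (0.1402)² × 820 = 16.12 W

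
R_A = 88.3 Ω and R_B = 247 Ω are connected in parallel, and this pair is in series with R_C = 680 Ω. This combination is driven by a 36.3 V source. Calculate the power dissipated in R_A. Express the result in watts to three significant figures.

Collapse the R_A‖R_B pair into one equivalent R_p; then R_p and R_C form a series string.
R_p = (88.3×247)/(88.3+247) = 65.05 Ω
R_total = R_p + 680 = 65.05 + 680 = 745.0 Ω
I = V / R_total = 36.3 / 745.0 = 0.04872 A
Voltage across the parallel pair: V_p = I × R_p = 0.04872 × 65.05 = 3.169 V
R_A has V_p across it, so P = V_p²/R_A.
P_R_A = (3.169)² / 88.3 = 0.1137 W

0.114 W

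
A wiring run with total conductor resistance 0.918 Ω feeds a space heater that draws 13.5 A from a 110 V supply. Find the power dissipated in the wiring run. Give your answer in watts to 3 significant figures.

The wiring run is a series resistance carrying the load current; its dissipation is I²R_line.
The wiring run carries the full 13.5 A.
P_line = I² R_line = (13.50)² × 0.918 = 167.3 W

167 W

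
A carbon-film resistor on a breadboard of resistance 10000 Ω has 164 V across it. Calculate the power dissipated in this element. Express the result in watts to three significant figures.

Voltage and resistance are given, so P = V²/R is the one-step route.
P = (164 V)² / 10000 Ω = 2.690 W

2.69 W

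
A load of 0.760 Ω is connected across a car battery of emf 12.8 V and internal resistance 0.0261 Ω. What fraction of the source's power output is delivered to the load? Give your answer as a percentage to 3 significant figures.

96.7 %

Efficiency is P_load / P_total. With a series r and R sharing the same I, P = I²R for each, so η = R/(R+r).
η = R / (R + r) = 0.760 / (0.760 + 0.0261) = 0.9668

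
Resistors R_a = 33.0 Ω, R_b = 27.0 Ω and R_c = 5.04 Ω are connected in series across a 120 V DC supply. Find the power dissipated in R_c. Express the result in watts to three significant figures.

In a series string the same current flows through every resistor — find that current, then P = I²R for the one we want.
R_total = 33.0 + 27.0 + 5.04 = 65.04 Ω
I = V / R_total = 120 / 65.04 = 1.845 A
P_R_c = I² × R_c = (1.845)² × 5.04 = 17.16 W

17.2 W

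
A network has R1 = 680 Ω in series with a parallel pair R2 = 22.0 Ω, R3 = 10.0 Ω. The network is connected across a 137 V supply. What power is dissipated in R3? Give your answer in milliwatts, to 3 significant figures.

First combine the parallel branches into one equivalent R_p, then R1 + R_p is a series pair.
R_p = (22.0×10.0)/(22.0+10.0) = 6.875 Ω
R_total = 680 + 6.875 = 686.9 Ω
I = V / R_total = 137 / 686.9 = 0.1995 A
Voltage across the parallel pair: V_p = I × R_p = 0.1995 × 6.875 = 1.371 V
With V_p across R3, its power is V_p²/R3.
P_R3 = (1.371)² / 10.0 = 0.1880 W

188 mW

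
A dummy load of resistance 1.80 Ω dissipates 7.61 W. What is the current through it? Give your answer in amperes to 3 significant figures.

2.06 A

The two known quantities fix the third via I = √(P / R).
I = √(7.61 / 1.80) = 2.056 A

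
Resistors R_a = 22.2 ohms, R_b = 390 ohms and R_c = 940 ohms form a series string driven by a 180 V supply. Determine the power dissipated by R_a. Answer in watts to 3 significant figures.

Since the resistors are in series they all carry the loop current I = V/R_total; the power in any one is I²R.
R_total = 22.2 + 390 + 940 = 1352 Ω
I = V / R_total = 180 / 1352 = 0.1331 A
P_R_a = I² × R_a = (0.1331)² × 22.2 = 0.3934 W

0.393 W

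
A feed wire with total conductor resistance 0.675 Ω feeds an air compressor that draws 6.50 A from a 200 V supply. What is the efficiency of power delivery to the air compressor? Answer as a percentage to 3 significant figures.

The feed wire carries the full 6.50 A.
P_line = I² R_line = (6.500)² × 0.675 = 28.52 W
P_source = V I = 200 × 6.500 = 1300 W; P_load = 1271 W
η = P_load / P_source = 1271 / 1300 = 0.9781

97.8 %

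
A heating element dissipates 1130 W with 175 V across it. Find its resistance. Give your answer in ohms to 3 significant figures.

27.1 Ω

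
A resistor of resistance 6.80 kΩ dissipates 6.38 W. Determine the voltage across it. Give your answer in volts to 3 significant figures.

The two known quantities fix the third via V = √(P R).
V = √(6.38 × 6800) = 208.3 V

208 V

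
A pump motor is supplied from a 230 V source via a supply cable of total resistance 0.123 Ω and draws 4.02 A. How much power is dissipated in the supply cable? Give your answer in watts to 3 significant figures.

1.99 W

The supply cable and load are in series, so the same current flows in both; the loss is I²R_line.
The supply cable carries the full 4.02 A.
P_line = I² R_line = (4.020)² × 0.123 = 1.988 W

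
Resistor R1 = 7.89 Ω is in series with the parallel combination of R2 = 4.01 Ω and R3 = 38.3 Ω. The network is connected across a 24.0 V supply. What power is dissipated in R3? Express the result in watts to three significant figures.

First combine the parallel branches into one equivalent R_p, then R1 + R_p is a series pair.
R_p = (4.01×38.3)/(4.01+38.3) = 3.630 Ω
R_total = 7.89 + 3.630 = 11.52 Ω
I = V / R_total = 24.0 / 11.52 = 2.083 A
Voltage across the parallel pair: V_p = I × R_p = 2.083 × 3.630 = 7.562 V
R3 is across V_p, so use P = V²/R for that branch.
P_R3 = (7.562)² / 38.3 = 1.493 W

1.49 W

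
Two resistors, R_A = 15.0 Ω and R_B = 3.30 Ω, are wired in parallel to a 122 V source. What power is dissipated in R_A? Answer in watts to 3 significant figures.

Each parallel branch sees the full supply voltage, so P = V²/R applies directly to the target branch.
P_R_A = V² / R_A = (122)² / 15.0 Ω = 992.3 W

992 W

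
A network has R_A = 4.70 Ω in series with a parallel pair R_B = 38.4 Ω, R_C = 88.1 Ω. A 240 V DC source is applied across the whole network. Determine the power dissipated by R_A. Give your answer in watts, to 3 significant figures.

274 W

Reduce the parallel pair to R_p first; the network is then a simple series string.
R_p = (38.4×88.1)/(38.4+88.1) = 26.74 Ω
R_total = 4.70 + 26.74 = 31.44 Ω
I = V / R_total = 240 / 31.44 = 7.633 A
R_A carries the full series current, so P = I²R.
P_R_A = (7.633)² × 4.70 = 273.8 W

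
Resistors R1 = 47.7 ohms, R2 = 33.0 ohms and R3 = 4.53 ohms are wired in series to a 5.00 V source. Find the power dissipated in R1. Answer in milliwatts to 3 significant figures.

164 mW

In a series string the same current flows through every resistor — find that current, then P = I²R for the one we want.
R_total = 47.7 + 33.0 + 4.53 = 85.23 Ω
I = V / R_total = 5.00 / 85.23 = 0.05866 A
P_R1 = I² × R1 = (0.05866)² × 47.7 = 0.1642 W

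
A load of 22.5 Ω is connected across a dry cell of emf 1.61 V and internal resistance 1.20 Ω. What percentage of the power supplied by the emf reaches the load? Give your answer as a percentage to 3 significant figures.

94.9 %

η = P_load/(P_load+P_int) = I²R/(I²R+I²r) = R/(R+r) — the I² cancels for series elements.
η = R / (R + r) = 22.5 / (22.5 + 1.20) = 0.9494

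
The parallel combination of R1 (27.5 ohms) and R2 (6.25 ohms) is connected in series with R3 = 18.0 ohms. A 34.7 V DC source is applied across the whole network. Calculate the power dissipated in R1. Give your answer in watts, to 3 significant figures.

Reduce the parallel combination to a single R_p; the circuit then becomes R_p in series with the remaining resistor.
R_p = (27.5×6.25)/(27.5+6.25) = 5.093 Ω
R_total = R_p + 18.0 = 5.093 + 18.0 = 23.09 Ω
I = V / R_total = 34.7 / 23.09 = 1.503 A
Voltage across the parallel pair: V_p = I × R_p = 1.503 × 5.093 = 7.652 V
R1 sits across V_p; its power is V_p²/R.
P_R1 = (7.652)² / 27.5 = 2.129 W

2.13 W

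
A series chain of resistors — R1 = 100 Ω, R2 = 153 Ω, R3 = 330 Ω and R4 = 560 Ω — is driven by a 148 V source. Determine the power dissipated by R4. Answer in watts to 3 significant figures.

Every series element carries the same I. Get I from the total resistance, then P = I² × R4.
R_total = 100 + 153 + 330 + 560 = 1143 Ω
I = V / R_total = 148 / 1143 = 0.1295 A
P_R4 = I² × R4 = (0.1295)² × 560 = 9.389 W

9.39 W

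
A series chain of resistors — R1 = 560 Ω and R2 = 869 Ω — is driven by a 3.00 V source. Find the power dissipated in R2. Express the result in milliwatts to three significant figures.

In a series string the same current flows through every resistor — find that current, then P = I²R for the one we want.
R_total = 560 + 869 = 1429 Ω
I = V / R_total = 3.00 / 1429 = 0.002099 A
P_R2 = I² × R2 = (0.002099)² × 869 = 0.003830 W

3.83 mW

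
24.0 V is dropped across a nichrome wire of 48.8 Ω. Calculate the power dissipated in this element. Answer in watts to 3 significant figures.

V and R are stated; P = V²/R avoids computing the current.
P = (24.0 V)² / 48.8 Ω = 11.80 W

11.8 W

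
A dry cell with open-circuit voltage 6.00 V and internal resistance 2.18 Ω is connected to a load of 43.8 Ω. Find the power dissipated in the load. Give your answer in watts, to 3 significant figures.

0.746 W

Load and internal resistance form a series loop — compute the loop current, then the load power via I²R.
I = ε / (r + R) = 6.00 / (2.18 + 43.8) = 0.1305 A
P_load = I² R = (0.1305)² × 43.8 = 0.7458 W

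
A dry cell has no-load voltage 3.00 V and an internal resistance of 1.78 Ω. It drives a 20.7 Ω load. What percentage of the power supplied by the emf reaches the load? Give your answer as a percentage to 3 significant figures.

Efficiency is P_load / P_total. With a series r and R sharing the same I, P = I²R for each, so η = R/(R+r).
η = R / (R + r) = 20.7 / (20.7 + 1.78) = 0.9208

92.1 %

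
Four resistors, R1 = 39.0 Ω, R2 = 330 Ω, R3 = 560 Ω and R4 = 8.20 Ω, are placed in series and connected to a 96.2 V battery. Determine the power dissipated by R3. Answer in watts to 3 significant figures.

Since the resistors are in series they all carry the loop current I = V/R_total; the power in any one is I²R.
R_total = 39.0 + 330 + 560 + 8.20 = 937.2 Ω
I = V / R_total = 96.2 / 937.2 = 0.1026 A
P_R3 = I² × R3 = (0.1026)² × 560 = 5.900 W

5.90 W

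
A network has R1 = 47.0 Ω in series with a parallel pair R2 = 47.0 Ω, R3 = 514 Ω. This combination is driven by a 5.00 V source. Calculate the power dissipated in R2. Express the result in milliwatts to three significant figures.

Collapse R2‖R3 to a single equivalent, reducing the network to two series elements.
R_p = (47.0×514)/(47.0+514) = 43.06 Ω
R_total = 47.0 + 43.06 = 90.06 Ω
I = V / R_total = 5.00 / 90.06 = 0.05552 A
Voltage across the parallel pair: V_p = I × R_p = 0.05552 × 43.06 = 2.391 V
R2 sees V_p directly, so P = V_p² / R2.
P_R2 = (2.391)² / 47.0 = 0.1216 W

122 mW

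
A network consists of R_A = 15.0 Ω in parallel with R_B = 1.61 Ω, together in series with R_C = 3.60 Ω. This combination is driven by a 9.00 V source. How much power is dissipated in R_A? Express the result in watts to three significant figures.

Combine R_A and R_B into their parallel equivalent first, reducing the network to two series resistors.
R_p = (15.0×1.61)/(15.0+1.61) = 1.454 Ω
R_total = R_p + 3.60 = 1.454 + 3.60 = 5.054 Ω
I = V / R_total = 9.00 / 5.054 = 1.781 A
Voltage across the parallel pair: V_p = I × R_p = 1.781 × 1.454 = 2.589 V
R_A sits across V_p; its power is V_p²/R.
P_R_A = (2.589)² / 15.0 = 0.4469 W

0.447 W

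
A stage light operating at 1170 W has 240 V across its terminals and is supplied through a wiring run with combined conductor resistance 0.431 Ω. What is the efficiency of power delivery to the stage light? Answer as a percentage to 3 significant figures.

I = P / V = 1170 / 240 = 4.875 A through the wiring run.
P_line = I² R_line = (4.875)² × 0.431 = 10.24 W
P_source = P_load + P_line = 1170 + 10.24 = 1180 W
η = P_load / P_source = 1170 / 1180 = 0.9913

99.1 %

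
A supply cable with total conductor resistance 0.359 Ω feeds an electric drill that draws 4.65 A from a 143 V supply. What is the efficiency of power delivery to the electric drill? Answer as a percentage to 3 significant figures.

98.8 %

The supply cable carries the full 4.65 A.
P_line = I² R_line = (4.650)² × 0.359 = 7.762 W
P_source = V I = 143 × 4.650 = 665.0 W; P_load = 657.2 W
η = P_load / P_source = 657.2 / 665.0 = 0.9883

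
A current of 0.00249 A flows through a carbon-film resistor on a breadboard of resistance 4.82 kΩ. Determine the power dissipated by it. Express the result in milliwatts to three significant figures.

The current through and the resistance of the element are both given; use P = I²R.
P = (0.002490 A)² × 4820 Ω = 0.02988 W

29.9 mW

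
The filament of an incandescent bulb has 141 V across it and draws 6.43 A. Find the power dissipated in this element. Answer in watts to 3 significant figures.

Since both terminal voltage and current are stated, P = V I gives the power in one step.
P = 141 V × 6.430 A = 906.6 W

907 W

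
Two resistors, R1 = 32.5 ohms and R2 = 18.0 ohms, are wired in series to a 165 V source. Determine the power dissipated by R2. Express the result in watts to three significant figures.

192 W

The current is common to all series resistors; compute it, then apply P = I²R for the target.
R_total = 32.5 + 18.0 = 50.50 Ω
I = V / R_total = 165 / 50.50 = 3.267 A
P_R2 = I² × R2 = (3.267)² × 18.0 = 192.2 W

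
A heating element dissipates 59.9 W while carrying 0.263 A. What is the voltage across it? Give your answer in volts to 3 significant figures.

228 V

From P = V I = I²R = V²/R, with the two given quantities we get V = P / I.
V = 59.9 / 0.2630 = 227.8 V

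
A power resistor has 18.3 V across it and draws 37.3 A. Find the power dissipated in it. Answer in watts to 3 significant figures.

683 W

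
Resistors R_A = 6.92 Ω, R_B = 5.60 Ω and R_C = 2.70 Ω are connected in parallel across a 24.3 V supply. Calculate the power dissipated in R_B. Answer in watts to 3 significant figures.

105 W

Every branch has 24.3 V across it, so for R_B the power is simply V²/R.
P_R_B = V² / R_B = (24.3)² / 5.60 Ω = 105.4 W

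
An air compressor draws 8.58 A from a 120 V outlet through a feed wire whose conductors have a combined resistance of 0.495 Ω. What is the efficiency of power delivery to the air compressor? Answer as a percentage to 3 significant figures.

96.5 %

The feed wire carries the full 8.58 A.
P_line = I² R_line = (8.580)² × 0.495 = 36.44 W
P_source = V I = 120 × 8.580 = 1030 W; P_load = 993.2 W
η = P_load / P_source = 993.2 / 1030 = 0.9646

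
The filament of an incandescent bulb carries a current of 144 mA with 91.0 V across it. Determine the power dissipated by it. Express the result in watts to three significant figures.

13.1 W

V and I are known directly — P = V I, no intermediate step needed.
P = 91.0 V × 0.1440 A = 13.10 W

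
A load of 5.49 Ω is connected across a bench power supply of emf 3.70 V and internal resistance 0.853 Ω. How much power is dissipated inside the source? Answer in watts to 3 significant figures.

0.290 W

r is in series with the load, so it carries the full circuit current — the loss in it is I²r.
I = ε / (r + R) = 3.70 / (0.853 + 5.49) = 0.5833 A
P_int = I² r = (0.5833)² × 0.853 = 0.2902 W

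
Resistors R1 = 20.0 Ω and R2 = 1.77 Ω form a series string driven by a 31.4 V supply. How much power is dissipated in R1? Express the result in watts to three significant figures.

The current is common to all series resistors; compute it, then apply P = I²R for the target.
R_total = 20.0 + 1.77 = 21.77 Ω
I = V / R_total = 31.4 / 21.77 = 1.442 A
P_R1 = I² × R1 = (1.442)² × 20.0 = 41.61 W

41.6 W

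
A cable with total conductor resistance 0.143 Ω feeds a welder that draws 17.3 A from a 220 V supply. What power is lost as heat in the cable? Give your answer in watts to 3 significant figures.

The cable is a series resistance carrying the load current; its dissipation is I²R_line.
The cable carries the full 17.3 A.
P_line = I² R_line = (17.30)² × 0.143 = 42.80 W

42.8 W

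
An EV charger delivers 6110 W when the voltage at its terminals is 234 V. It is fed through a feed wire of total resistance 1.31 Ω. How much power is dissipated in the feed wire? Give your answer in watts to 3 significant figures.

Line loss is just I²R for the cable — we know both I and R_line directly.
I = P / V = 6110 / 234 = 26.11 A through the feed wire.
P_line = I² R_line = (26.11)² × 1.31 = 893.1 W

893 W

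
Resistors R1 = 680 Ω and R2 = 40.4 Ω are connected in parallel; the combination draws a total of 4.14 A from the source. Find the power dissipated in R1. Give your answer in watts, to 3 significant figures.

36.7 W

We need the common branch voltage; get it from I_total × R_eq, then P = V²/R for the branch.
1/R_eq = 1/680 + 1/40.4 ⇒ R_eq = 38.13 Ω
V = I_total × R_eq = 4.140 × 38.13 = 157.9 V
P_R1 = V² / R1 = (157.9)² / 680 = 36.65 W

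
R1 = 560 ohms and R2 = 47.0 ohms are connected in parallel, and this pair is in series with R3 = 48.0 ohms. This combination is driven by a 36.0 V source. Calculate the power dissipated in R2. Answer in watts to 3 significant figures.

Collapse the R1‖R2 pair into one equivalent R_p; then R_p and R3 form a series string.
R_p = (560×47.0)/(560+47.0) = 43.36 Ω
R_total = R_p + 48.0 = 43.36 + 48.0 = 91.36 Ω
I = V / R_total = 36.0 / 91.36 = 0.3940 A
Voltage across the parallel pair: V_p = I × R_p = 0.3940 × 43.36 = 17.09 V
R2 sits across V_p; its power is V_p²/R.
P_R2 = (17.09)² / 47.0 = 6.211 W

6.21 W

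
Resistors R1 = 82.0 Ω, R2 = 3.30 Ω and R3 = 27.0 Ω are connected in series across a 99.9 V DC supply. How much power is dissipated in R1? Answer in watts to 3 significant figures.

Every series element carries the same I. Get I from the total resistance, then P = I² × R1.
R_total = 82.0 + 3.30 + 27.0 = 112.3 Ω
I = V / R_total = 99.9 / 112.3 = 0.8896 A
P_R1 = I² × R1 = (0.8896)² × 82.0 = 64.89 W

64.9 W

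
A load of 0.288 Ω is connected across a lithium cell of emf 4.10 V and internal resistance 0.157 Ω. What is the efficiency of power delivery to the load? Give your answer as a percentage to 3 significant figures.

64.7 %

η = P_load/(P_load+P_int) = I²R/(I²R+I²r) = R/(R+r) — the I² cancels for series elements.
η = R / (R + r) = 0.288 / (0.288 + 0.157) = 0.6472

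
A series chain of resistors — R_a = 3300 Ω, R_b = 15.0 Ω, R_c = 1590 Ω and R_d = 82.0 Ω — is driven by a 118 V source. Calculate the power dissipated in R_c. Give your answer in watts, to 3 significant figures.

Since the resistors are in series they all carry the loop current I = V/R_total; the power in any one is I²R.
R_total = 3300 + 15.0 + 1590 + 82.0 = 4987 Ω
I = V / R_total = 118 / 4987 = 0.02366 A
P_R_c = I² × R_c = (0.02366)² × 1590 = 0.8902 W

0.890 W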